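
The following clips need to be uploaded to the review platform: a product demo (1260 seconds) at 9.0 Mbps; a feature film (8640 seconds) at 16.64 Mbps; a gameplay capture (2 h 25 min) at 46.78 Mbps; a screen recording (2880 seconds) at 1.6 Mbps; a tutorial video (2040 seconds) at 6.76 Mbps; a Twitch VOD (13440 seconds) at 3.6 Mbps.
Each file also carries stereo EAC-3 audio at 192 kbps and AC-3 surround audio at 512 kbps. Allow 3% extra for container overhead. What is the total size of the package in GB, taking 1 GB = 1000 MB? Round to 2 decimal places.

84.32 GB

Audio total: 192 + 512 = 704 kbps = 0.704 Mbps.
product demo: 9.704 Mbps × 1260 s × 1.03 = 12593.9 Mb
feature film: 17.344 Mbps × 8640 s × 1.03 = 154347.7 Mb
gameplay capture: 47.484 Mbps × 8700 s × 1.03 = 425504.1 Mb
screen recording: 2.304 Mbps × 2880 s × 1.03 = 6834.6 Mb
tutorial video: 7.464 Mbps × 2040 s × 1.03 = 15683.4 Mb
Twitch VOD: 4.304 Mbps × 13440 s × 1.03 = 59581.1 Mb
Total: 674544.8 Mb = 84318.1 MB.
= 84.32 GB.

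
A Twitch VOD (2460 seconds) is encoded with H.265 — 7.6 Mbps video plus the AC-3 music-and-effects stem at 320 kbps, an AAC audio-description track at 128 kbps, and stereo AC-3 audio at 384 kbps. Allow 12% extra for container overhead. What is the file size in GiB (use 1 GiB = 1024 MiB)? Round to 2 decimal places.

2.70 GiB

Audio total: 320 + 128 + 384 = 832 kbps = 0.832 Mbps.
Total bitrate: 7.6 + 0.832 = 8.432 Mbps.
Stream data: 8.432 Mbps × 2460 s = 20742.7 Mb.
With 12% container overhead: ×1.12.
23,232 Mb = 2,903,980,800 bytes ÷ 1,073,741,824 = 2.705 GiB.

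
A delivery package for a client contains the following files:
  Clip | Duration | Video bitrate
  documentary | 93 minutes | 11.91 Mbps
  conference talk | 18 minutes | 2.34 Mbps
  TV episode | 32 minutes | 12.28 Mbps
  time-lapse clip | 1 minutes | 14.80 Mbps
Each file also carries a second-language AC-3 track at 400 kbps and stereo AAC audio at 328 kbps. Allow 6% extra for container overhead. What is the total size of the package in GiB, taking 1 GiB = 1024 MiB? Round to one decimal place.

12.3 GiB

Audio total: 400 + 328 = 728 kbps = 0.728 Mbps.
documentary: 12.638 Mbps × 5580 s × 1.06 = 74751.2 Mb
conference talk: 3.068 Mbps × 1080 s × 1.06 = 3512.2 Mb
TV episode: 13.008 Mbps × 1920 s × 1.06 = 26473.9 Mb
time-lapse clip: 15.528 Mbps × 60 s × 1.06 = 987.6 Mb
Total: 105725.0 Mb = 13215.6 MB.
= 12.31 GiB.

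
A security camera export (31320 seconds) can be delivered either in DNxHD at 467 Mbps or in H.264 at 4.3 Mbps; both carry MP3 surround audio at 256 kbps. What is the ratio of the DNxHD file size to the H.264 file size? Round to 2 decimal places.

Audio: 256 kbps = 0.256 Mbps.
DNxHD: 467.256 Mbps × 31320 s = 14634457.9 Mb = 1829.307 GB.
H.264: 4.556 Mbps × 31320 s = 142693.9 Mb = 17.837 GB.
Ratio: 1829.307 / 17.837 = 102.558.

102.56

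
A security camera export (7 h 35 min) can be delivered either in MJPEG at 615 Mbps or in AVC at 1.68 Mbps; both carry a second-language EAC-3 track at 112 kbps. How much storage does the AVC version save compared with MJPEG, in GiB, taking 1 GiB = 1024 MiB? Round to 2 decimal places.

1949.22 GiB

7 h 35 min = 455 min = 27300 s
Audio: 112 kbps = 0.112 Mbps.
MJPEG: 615.112 Mbps × 27300 s = 16792557.6 Mb = 1954.911 GiB.
AVC: 1.792 Mbps × 27300 s = 48921.6 Mb = 5.695 GiB.
Saving: 1954.911 − 5.695 = 1949.216 GiB.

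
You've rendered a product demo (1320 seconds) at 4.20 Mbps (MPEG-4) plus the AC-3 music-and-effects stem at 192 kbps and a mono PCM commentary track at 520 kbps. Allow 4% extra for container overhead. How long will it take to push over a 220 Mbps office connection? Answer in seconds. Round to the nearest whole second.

31 seconds

Audio total: 192 + 520 = 712 kbps = 0.712 Mbps.
Total bitrate: 4.912 Mbps.
File: 4.912 Mbps × 1320 s = 6483.8 Mb.
With 4% container overhead: ×1.04. → 6743.2 Mb.
At 220 Mbps: 6743.2 / 220 = 30.7 s ≈ 30.7 seconds.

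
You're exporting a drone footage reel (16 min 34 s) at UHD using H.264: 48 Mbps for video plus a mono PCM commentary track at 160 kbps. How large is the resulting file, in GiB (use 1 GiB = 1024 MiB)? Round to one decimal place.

5.6 GiB

16 min 34 s = 994 s
Audio: 160 kbps = 0.160 Mbps.
Total bitrate: 48 + 0.160 = 48.160 Mbps.
Stream data: 48.160 Mbps × 994 s = 47871.0 Mb.
47,871 Mb = 5,983,880,000 bytes ÷ 1,073,741,824 = 5.573 GiB.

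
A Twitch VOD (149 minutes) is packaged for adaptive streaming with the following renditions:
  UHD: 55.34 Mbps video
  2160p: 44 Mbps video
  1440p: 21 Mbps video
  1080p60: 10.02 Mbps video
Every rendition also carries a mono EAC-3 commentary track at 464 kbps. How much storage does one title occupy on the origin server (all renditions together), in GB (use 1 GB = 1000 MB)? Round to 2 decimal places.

149 min = 8940 s
Audio: 464 kbps = 0.464 Mbps.
Sum of rendition bitrates: (55.34+0.464) + (44+0.464) + (21+0.464) + (10.02+0.464) = 132.216 Mbps.
× 8940 s = 1,182,011 Mb = 147,751 MB = 147.8 GB.

147.75 GB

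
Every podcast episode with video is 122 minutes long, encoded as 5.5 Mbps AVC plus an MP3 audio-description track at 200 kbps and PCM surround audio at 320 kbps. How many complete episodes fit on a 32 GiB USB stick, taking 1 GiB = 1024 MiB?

6

122 min = 7320 s
Audio total: 200 + 320 = 520 kbps = 0.520 Mbps.
Total bitrate: 6.020 Mbps.
Per item: 6.020 Mbps × 7320 s = 44,066 Mb = 5,508 MB.
Capacity: 32 GiB = 274,878 Mb; 6.24 items → 6 complete.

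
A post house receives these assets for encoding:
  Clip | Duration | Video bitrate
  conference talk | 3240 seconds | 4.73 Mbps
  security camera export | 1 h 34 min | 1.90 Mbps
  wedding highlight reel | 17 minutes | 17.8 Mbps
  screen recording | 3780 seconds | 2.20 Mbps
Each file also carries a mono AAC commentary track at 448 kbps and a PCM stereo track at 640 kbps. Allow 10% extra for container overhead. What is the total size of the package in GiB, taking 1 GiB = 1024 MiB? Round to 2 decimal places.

8.63 GiB

Audio total: 448 + 640 = 1088 kbps = 1.088 Mbps.
conference talk: 5.818 Mbps × 3240 s × 1.10 = 20735.4 Mb
security camera export: 2.988 Mbps × 5640 s × 1.10 = 18537.6 Mb
wedding highlight reel: 18.888 Mbps × 1020 s × 1.10 = 21192.3 Mb
screen recording: 3.288 Mbps × 3780 s × 1.10 = 13671.5 Mb
Total: 74136.7 Mb = 9267.1 MB.
= 8.631 GiB.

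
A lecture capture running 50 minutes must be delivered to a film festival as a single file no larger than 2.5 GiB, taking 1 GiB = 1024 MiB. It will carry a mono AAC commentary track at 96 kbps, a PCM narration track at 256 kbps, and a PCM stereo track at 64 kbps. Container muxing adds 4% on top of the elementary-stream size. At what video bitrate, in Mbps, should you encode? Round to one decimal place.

6.5 Mbps

Budget: 2.5 GiB = 21474.8 Mb.
Stream payload after overhead: 21474.8 / 1.04 = 20648.9 Mb.
50 min = 3000 s
Total bitrate budget: 20648.9 Mb / 3000 s = 6.883 Mbps.
Audio total: 96 + 256 + 64 = 416 kbps = 0.416 Mbps.
Video: 6.883 − 0.416 = 6.467 Mbps.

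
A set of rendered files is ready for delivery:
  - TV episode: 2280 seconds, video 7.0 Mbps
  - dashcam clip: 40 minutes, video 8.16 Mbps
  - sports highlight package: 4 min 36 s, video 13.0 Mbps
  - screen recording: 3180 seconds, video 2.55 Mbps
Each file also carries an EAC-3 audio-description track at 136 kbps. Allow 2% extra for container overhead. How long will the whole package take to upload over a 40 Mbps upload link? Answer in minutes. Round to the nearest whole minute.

Audio: 136 kbps = 0.136 Mbps.
TV episode: 7.136 Mbps × 2280 s × 1.02 = 16595.5 Mb
dashcam clip: 8.296 Mbps × 2400 s × 1.02 = 20308.6 Mb
sports highlight package: 13.136 Mbps × 276 s × 1.02 = 3698.0 Mb
screen recording: 2.686 Mbps × 3180 s × 1.02 = 8712.3 Mb
Total: 49314.4 Mb = 6164.3 MB.
At 40 Mbps: 49314.4 / 40 = 1233 s ≈ 20.5 minutes.

21 minutes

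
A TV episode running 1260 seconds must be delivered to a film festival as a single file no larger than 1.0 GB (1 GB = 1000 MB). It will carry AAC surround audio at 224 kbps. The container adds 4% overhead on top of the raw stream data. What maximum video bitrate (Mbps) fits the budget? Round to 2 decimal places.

Budget: 1.0 GB = 8000.0 Mb.
Stream payload after overhead: 8000.0 / 1.04 = 7692.3 Mb.
Total bitrate budget: 7692.3 Mb / 1260 s = 6.105 Mbps.
Audio: 224 kbps = 0.224 Mbps.
Video: 6.105 − 0.224 = 5.881 Mbps.

5.88 Mbps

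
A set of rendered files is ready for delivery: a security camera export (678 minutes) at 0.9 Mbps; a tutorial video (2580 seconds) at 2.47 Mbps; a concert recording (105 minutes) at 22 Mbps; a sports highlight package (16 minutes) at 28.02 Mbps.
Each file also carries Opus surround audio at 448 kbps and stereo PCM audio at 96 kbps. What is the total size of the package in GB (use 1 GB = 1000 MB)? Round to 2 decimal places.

29.50 GB

Audio total: 448 + 96 = 544 kbps = 0.544 Mbps.
security camera export: 1.444 Mbps × 40680 s = 58741.9 Mb
tutorial video: 3.014 Mbps × 2580 s = 7776.1 Mb
concert recording: 22.544 Mbps × 6300 s = 142027.2 Mb
sports highlight package: 28.564 Mbps × 960 s = 27421.4 Mb
Total: 235966.7 Mb = 29495.8 MB.
= 29.50 GB.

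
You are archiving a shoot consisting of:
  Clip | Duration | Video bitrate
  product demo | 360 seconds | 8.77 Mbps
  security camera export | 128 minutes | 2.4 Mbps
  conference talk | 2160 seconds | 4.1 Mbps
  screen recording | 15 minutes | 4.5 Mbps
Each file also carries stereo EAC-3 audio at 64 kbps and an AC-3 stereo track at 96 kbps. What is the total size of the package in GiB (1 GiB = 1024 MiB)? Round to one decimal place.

4.2 GiB

Audio total: 64 + 96 = 160 kbps = 0.160 Mbps.
product demo: 8.930 Mbps × 360 s = 3214.8 Mb
security camera export: 2.560 Mbps × 7680 s = 19660.8 Mb
conference talk: 4.260 Mbps × 2160 s = 9201.6 Mb
screen recording: 4.660 Mbps × 900 s = 4194.0 Mb
Total: 36271.2 Mb = 4533.9 MB.
= 4.223 GiB.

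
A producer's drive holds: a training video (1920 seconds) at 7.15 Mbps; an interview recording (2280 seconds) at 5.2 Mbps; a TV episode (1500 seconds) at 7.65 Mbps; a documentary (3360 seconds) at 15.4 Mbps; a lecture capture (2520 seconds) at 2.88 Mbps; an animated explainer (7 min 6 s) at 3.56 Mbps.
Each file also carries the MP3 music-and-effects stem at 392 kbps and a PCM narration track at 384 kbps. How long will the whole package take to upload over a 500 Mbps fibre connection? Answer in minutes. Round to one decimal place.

3.6 minutes

Audio total: 392 + 384 = 776 kbps = 0.776 Mbps.
training video: 7.926 Mbps × 1920 s = 15217.9 Mb
interview recording: 5.976 Mbps × 2280 s = 13625.3 Mb
TV episode: 8.426 Mbps × 1500 s = 12639.0 Mb
documentary: 16.176 Mbps × 3360 s = 54351.4 Mb
lecture capture: 3.656 Mbps × 2520 s = 9213.1 Mb
animated explainer: 4.336 Mbps × 426 s = 1847.1 Mb
Total: 106893.8 Mb = 13361.7 MB.
At 500 Mbps: 106893.8 / 500 = 214 s ≈ 3.56 minutes.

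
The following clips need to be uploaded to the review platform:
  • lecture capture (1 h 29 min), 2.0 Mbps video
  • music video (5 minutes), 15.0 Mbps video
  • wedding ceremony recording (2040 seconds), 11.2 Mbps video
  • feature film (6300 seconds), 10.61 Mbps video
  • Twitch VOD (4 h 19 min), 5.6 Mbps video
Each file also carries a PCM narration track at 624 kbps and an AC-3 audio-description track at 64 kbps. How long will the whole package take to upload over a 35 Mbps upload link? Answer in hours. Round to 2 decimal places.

1.68 hours

Audio total: 624 + 64 = 688 kbps = 0.688 Mbps.
lecture capture: 2.688 Mbps × 5340 s = 14353.9 Mb
music video: 15.688 Mbps × 300 s = 4706.4 Mb
wedding ceremony recording: 11.888 Mbps × 2040 s = 24251.5 Mb
feature film: 11.298 Mbps × 6300 s = 71177.4 Mb
Twitch VOD: 6.288 Mbps × 15540 s = 97715.5 Mb
Total: 212204.8 Mb = 26525.6 MB.
At 35 Mbps: 212204.8 / 35 = 6063 s ≈ 1.68 hours.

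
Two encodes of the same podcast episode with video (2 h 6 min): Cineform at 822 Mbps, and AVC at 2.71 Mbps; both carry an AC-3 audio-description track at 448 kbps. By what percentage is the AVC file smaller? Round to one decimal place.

99.6%

2 h 6 min = 126 min = 7560 s
Audio: 448 kbps = 0.448 Mbps.
Cineform: 822.448 Mbps × 7560 s = 6217706.9 Mb = 723.836 GiB.
AVC: 3.158 Mbps × 7560 s = 23874.5 Mb = 2.779 GiB.
Reduction: (1 − 2.779/723.836) × 100 = 99.62%.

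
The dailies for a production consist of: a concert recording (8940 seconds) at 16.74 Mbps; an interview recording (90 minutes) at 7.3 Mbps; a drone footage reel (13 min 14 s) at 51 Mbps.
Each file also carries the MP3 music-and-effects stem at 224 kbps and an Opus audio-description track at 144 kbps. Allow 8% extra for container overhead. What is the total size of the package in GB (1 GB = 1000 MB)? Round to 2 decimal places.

31.74 GB

Audio total: 224 + 144 = 368 kbps = 0.368 Mbps.
concert recording: 17.108 Mbps × 8940 s × 1.08 = 165181.2 Mb
interview recording: 7.668 Mbps × 5400 s × 1.08 = 44719.8 Mb
drone footage reel: 51.368 Mbps × 794 s × 1.08 = 44049.1 Mb
Total: 253950.0 Mb = 31743.8 MB.
= 31.74 GB.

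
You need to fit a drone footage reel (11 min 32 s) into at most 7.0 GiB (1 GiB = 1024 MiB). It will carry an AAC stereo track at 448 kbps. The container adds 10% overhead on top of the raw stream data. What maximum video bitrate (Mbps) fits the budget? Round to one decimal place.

78.5 Mbps

Budget: 7.0 GiB = 60129.5 Mb.
Stream payload after overhead: 60129.5 / 1.10 = 54663.2 Mb.
11 min 32 s = 692 s
Total bitrate budget: 54663.2 Mb / 692 s = 78.993 Mbps.
Audio: 448 kbps = 0.448 Mbps.
Video: 78.993 − 0.448 = 78.545 Mbps.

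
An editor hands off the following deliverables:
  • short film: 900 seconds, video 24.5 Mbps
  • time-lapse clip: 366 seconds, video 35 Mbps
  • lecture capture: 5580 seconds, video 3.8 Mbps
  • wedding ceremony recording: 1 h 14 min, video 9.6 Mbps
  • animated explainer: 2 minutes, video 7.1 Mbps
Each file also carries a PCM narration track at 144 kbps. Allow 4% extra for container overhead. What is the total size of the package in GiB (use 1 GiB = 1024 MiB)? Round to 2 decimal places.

12.25 GiB

Audio: 144 kbps = 0.144 Mbps.
short film: 24.644 Mbps × 900 s × 1.04 = 23066.8 Mb
time-lapse clip: 35.144 Mbps × 366 s × 1.04 = 13377.2 Mb
lecture capture: 3.944 Mbps × 5580 s × 1.04 = 22887.8 Mb
wedding ceremony recording: 9.744 Mbps × 4440 s × 1.04 = 44993.9 Mb
animated explainer: 7.244 Mbps × 120 s × 1.04 = 904.1 Mb
Total: 105229.8 Mb = 13153.7 MB.
= 12.25 GiB.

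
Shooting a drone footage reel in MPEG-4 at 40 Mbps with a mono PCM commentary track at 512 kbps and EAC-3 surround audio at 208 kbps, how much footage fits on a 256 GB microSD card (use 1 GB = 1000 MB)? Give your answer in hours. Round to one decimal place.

14.0 hours

Audio total: 512 + 208 = 720 kbps = 0.720 Mbps.
Total bitrate: 40 + 0.720 = 40.720 Mbps.
Capacity: 256 GB = 2,048,000 Mb.
Recording time: 2,048,000 / 40.720 = 50,295 s ≈ 14.0 hours.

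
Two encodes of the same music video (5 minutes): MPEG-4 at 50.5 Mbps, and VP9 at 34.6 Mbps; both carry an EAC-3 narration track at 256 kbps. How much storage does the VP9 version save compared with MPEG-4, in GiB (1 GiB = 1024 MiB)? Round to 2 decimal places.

0.56 GiB

5 min = 300 s
Audio: 256 kbps = 0.256 Mbps.
MPEG-4: 50.756 Mbps × 300 s = 15226.8 Mb = 1.773 GiB.
VP9: 34.856 Mbps × 300 s = 10456.8 Mb = 1.217 GiB.
Saving: 1.773 − 1.217 = 0.555 GiB.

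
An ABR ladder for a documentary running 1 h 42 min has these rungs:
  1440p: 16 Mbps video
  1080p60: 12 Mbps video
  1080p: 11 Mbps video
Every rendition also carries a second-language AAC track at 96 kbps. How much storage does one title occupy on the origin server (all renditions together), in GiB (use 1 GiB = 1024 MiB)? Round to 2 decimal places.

27.99 GiB

1 h 42 min = 102 min = 6120 s
Audio: 96 kbps = 0.096 Mbps.
Sum of rendition bitrates: (16+0.096) + (12+0.096) + (11+0.096) = 39.288 Mbps.
× 6120 s = 240,443 Mb = 30,055 MB = 27.99 GiB.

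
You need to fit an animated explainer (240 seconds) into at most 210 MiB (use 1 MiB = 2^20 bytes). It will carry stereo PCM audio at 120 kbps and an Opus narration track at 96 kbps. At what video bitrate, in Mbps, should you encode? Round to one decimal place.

Budget: 210 MiB = 1761.6 Mb.
Total bitrate budget: 1761.6 Mb / 240 s = 7.340 Mbps.
Audio total: 120 + 96 = 216 kbps = 0.216 Mbps.
Video: 7.340 − 0.216 = 7.124 Mbps.

7.1 Mbps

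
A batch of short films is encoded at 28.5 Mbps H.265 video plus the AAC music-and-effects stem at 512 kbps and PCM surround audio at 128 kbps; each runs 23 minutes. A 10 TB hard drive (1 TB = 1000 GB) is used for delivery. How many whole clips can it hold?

1989

23 min = 1380 s
Audio total: 512 + 128 = 640 kbps = 0.640 Mbps.
Total bitrate: 29.140 Mbps.
Per item: 29.140 Mbps × 1380 s = 40,213 Mb = 5,027 MB.
Capacity: 10 TB = 80,000,000 Mb; 1989.40 items → 1989 complete.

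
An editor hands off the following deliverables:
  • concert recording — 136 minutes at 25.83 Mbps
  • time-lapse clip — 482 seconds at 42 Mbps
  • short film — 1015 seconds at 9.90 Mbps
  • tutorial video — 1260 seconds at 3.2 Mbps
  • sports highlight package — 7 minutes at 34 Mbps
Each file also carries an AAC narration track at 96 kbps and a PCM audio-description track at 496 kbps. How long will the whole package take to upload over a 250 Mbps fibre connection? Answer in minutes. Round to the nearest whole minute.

Audio total: 96 + 496 = 592 kbps = 0.592 Mbps.
concert recording: 26.422 Mbps × 8160 s = 215603.5 Mb
time-lapse clip: 42.592 Mbps × 482 s = 20529.3 Mb
short film: 10.492 Mbps × 1015 s = 10649.4 Mb
tutorial video: 3.792 Mbps × 1260 s = 4777.9 Mb
sports highlight package: 34.592 Mbps × 420 s = 14528.6 Mb
Total: 266088.8 Mb = 33261.1 MB.
At 250 Mbps: 266088.8 / 250 = 1064 s ≈ 17.7 minutes.

18 minutes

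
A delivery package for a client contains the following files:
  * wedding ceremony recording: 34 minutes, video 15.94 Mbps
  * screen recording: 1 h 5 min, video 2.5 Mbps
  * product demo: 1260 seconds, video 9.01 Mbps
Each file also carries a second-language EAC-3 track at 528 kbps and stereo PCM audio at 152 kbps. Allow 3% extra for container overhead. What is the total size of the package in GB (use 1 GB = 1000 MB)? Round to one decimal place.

Audio total: 528 + 152 = 680 kbps = 0.680 Mbps.
wedding ceremony recording: 16.620 Mbps × 2040 s × 1.03 = 34921.9 Mb
screen recording: 3.180 Mbps × 3900 s × 1.03 = 12774.1 Mb
product demo: 9.690 Mbps × 1260 s × 1.03 = 12575.7 Mb
Total: 60271.7 Mb = 7534.0 MB.
= 7.534 GB.

7.5 GB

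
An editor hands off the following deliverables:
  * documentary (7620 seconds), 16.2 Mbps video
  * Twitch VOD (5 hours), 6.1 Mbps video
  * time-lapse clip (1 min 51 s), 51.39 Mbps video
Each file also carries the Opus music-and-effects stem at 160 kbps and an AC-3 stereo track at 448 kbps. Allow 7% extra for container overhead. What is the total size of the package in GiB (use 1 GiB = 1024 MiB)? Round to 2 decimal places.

31.71 GiB

Audio total: 160 + 448 = 608 kbps = 0.608 Mbps.
documentary: 16.808 Mbps × 7620 s × 1.07 = 137042.3 Mb
Twitch VOD: 6.708 Mbps × 18000 s × 1.07 = 129196.1 Mb
time-lapse clip: 51.998 Mbps × 111 s × 1.07 = 6175.8 Mb
Total: 272414.2 Mb = 34051.8 MB.
= 31.71 GiB.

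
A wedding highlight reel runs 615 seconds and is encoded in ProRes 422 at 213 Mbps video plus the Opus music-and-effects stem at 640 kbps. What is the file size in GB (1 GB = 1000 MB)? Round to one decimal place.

16.4 GB

Audio: 640 kbps = 0.640 Mbps.
Total bitrate: 213 + 0.640 = 213.640 Mbps.
Stream data: 213.640 Mbps × 615 s = 131388.6 Mb.
131,389 Mb ÷ 8 = 16,424 MB → 16.42 GB.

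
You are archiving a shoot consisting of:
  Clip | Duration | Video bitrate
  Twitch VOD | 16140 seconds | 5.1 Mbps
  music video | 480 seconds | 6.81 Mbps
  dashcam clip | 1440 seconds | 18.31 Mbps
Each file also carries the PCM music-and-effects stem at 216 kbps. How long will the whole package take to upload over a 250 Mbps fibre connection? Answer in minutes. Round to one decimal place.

Audio: 216 kbps = 0.216 Mbps.
Twitch VOD: 5.316 Mbps × 16140 s = 85800.2 Mb
music video: 7.026 Mbps × 480 s = 3372.5 Mb
dashcam clip: 18.526 Mbps × 1440 s = 26677.4 Mb
Total: 115850.2 Mb = 14481.3 MB.
At 250 Mbps: 115850.2 / 250 = 463 s ≈ 7.72 minutes.

7.7 minutes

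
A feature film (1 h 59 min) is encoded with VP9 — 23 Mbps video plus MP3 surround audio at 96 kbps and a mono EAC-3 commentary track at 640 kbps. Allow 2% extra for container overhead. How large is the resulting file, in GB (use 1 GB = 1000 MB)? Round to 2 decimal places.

1 h 59 min = 119 min = 7140 s
Audio total: 96 + 640 = 736 kbps = 0.736 Mbps.
Total bitrate: 23 + 0.736 = 23.736 Mbps.
Stream data: 23.736 Mbps × 7140 s = 169475.0 Mb.
With 2% container overhead: ×1.02.
172,865 Mb ÷ 8 = 21,608 MB → 21.61 GB.

21.61 GB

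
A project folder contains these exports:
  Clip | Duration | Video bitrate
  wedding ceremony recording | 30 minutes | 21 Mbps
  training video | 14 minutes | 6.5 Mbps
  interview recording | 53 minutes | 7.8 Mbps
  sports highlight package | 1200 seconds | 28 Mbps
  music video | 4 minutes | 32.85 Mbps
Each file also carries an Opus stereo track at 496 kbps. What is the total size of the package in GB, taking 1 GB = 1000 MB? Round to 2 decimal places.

Audio: 496 kbps = 0.496 Mbps.
wedding ceremony recording: 21.496 Mbps × 1800 s = 38692.8 Mb
training video: 6.996 Mbps × 840 s = 5876.6 Mb
interview recording: 8.296 Mbps × 3180 s = 26381.3 Mb
sports highlight package: 28.496 Mbps × 1200 s = 34195.2 Mb
music video: 33.346 Mbps × 240 s = 8003.0 Mb
Total: 113149.0 Mb = 14143.6 MB.
= 14.14 GB.

14.14 GB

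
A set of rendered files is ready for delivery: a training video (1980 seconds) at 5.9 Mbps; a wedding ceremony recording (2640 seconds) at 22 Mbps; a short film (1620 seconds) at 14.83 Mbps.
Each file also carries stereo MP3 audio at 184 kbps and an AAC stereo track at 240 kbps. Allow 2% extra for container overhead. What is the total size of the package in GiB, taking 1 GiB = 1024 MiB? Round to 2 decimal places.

11.45 GiB

Audio total: 184 + 240 = 424 kbps = 0.424 Mbps.
training video: 6.324 Mbps × 1980 s × 1.02 = 12772.0 Mb
wedding ceremony recording: 22.424 Mbps × 2640 s × 1.02 = 60383.3 Mb
short film: 15.254 Mbps × 1620 s × 1.02 = 25205.7 Mb
Total: 98361.0 Mb = 12295.1 MB.
= 11.45 GiB.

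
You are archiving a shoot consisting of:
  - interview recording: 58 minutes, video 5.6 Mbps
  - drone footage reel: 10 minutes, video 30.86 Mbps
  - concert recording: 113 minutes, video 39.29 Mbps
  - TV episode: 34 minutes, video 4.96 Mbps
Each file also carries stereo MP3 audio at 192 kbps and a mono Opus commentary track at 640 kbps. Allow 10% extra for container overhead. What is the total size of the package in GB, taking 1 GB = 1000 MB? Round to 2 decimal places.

Audio total: 192 + 640 = 832 kbps = 0.832 Mbps.
interview recording: 6.432 Mbps × 3480 s × 1.10 = 24621.7 Mb
drone footage reel: 31.692 Mbps × 600 s × 1.10 = 20916.7 Mb
concert recording: 40.122 Mbps × 6780 s × 1.10 = 299229.9 Mb
TV episode: 5.792 Mbps × 2040 s × 1.10 = 12997.2 Mb
Total: 357765.5 Mb = 44720.7 MB.
= 44.72 GB.

44.72 GB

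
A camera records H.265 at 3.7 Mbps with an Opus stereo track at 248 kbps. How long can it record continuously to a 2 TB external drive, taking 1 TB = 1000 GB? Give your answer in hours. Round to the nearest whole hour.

1126 hours

Audio: 248 kbps = 0.248 Mbps.
Total bitrate: 3.7 + 0.248 = 3.948 Mbps.
Capacity: 2 TB = 16,000,000 Mb.
Recording time: 16,000,000 / 3.948 = 4,052,685 s ≈ 1,126 hours.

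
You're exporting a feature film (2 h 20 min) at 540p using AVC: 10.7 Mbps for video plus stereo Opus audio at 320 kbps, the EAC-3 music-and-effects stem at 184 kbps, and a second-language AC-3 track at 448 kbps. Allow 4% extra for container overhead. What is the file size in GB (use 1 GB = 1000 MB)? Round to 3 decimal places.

2 h 20 min = 140 min = 8400 s
Audio total: 320 + 184 + 448 = 952 kbps = 0.952 Mbps.
Total bitrate: 10.7 + 0.952 = 11.652 Mbps.
Stream data: 11.652 Mbps × 8400 s = 97876.8 Mb.
With 4% container overhead: ×1.04.
101,792 Mb ÷ 8 = 12,724 MB → 12.72 GB.

12.724 GB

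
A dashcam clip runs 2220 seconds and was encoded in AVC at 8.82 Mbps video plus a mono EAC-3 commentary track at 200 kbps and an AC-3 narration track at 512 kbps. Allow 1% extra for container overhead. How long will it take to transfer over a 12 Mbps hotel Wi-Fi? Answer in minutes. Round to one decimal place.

Audio total: 200 + 512 = 712 kbps = 0.712 Mbps.
Total bitrate: 9.532 Mbps.
File: 9.532 Mbps × 2220 s = 21161.0 Mb.
With 1% container overhead: ×1.01. → 21372.7 Mb.
At 12 Mbps: 21372.7 / 12 = 1781.1 s ≈ 29.7 minutes.

29.7 minutes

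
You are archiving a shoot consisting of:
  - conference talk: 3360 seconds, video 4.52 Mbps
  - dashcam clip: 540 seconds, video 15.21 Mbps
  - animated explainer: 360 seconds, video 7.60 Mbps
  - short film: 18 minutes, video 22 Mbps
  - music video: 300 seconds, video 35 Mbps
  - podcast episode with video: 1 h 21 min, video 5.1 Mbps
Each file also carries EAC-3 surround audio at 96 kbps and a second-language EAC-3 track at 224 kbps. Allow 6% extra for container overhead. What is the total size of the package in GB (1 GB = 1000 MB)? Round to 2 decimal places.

11.73 GB

Audio total: 96 + 224 = 320 kbps = 0.320 Mbps.
conference talk: 4.840 Mbps × 3360 s × 1.06 = 17238.1 Mb
dashcam clip: 15.530 Mbps × 540 s × 1.06 = 8889.4 Mb
animated explainer: 7.920 Mbps × 360 s × 1.06 = 3022.3 Mb
short film: 22.320 Mbps × 1080 s × 1.06 = 25551.9 Mb
music video: 35.320 Mbps × 300 s × 1.06 = 11231.8 Mb
podcast episode with video: 5.420 Mbps × 4860 s × 1.06 = 27921.7 Mb
Total: 93855.2 Mb = 11731.9 MB.
= 11.73 GB.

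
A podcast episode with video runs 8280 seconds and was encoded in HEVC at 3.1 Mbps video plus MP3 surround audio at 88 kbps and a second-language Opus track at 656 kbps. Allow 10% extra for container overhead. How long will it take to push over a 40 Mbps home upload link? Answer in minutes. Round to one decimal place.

14.6 minutes

Audio total: 88 + 656 = 744 kbps = 0.744 Mbps.
Total bitrate: 3.844 Mbps.
File: 3.844 Mbps × 8280 s = 31828.3 Mb.
With 10% container overhead: ×1.10. → 35011.2 Mb.
At 40 Mbps: 35011.2 / 40 = 875.3 s ≈ 14.6 minutes.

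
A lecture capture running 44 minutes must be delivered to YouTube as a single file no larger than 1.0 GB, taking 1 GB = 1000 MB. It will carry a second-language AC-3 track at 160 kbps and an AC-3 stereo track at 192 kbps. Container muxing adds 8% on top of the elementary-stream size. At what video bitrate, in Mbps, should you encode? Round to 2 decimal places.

Budget: 1.0 GB = 8000.0 Mb.
Stream payload after overhead: 8000.0 / 1.08 = 7407.4 Mb.
44 min = 2640 s
Total bitrate budget: 7407.4 Mb / 2640 s = 2.806 Mbps.
Audio total: 160 + 192 = 352 kbps = 0.352 Mbps.
Video: 2.806 − 0.352 = 2.454 Mbps.

2.45 Mbps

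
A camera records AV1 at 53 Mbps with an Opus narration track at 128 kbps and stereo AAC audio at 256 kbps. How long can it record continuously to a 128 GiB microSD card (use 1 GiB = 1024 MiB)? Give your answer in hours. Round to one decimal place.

5.7 hours

Audio total: 128 + 256 = 384 kbps = 0.384 Mbps.
Total bitrate: 53 + 0.384 = 53.384 Mbps.
Capacity: 128 GiB = 1,099,512 Mb.
Recording time: 1,099,512 / 53.384 = 20,596 s ≈ 5.72 hours.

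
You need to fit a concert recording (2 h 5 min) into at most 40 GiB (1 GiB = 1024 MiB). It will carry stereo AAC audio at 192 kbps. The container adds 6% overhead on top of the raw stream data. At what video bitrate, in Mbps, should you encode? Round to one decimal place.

Budget: 40 GiB = 343597.4 Mb.
Stream payload after overhead: 343597.4 / 1.06 = 324148.5 Mb.
2 h 5 min = 125 min = 7500 s
Total bitrate budget: 324148.5 Mb / 7500 s = 43.220 Mbps.
Audio: 192 kbps = 0.192 Mbps.
Video: 43.220 − 0.192 = 43.028 Mbps.

43.0 Mbps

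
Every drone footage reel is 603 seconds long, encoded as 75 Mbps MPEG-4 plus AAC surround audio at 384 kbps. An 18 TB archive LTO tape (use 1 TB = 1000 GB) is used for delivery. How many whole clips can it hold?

3167

Audio: 384 kbps = 0.384 Mbps.
Total bitrate: 75.384 Mbps.
Per item: 75.384 Mbps × 603 s = 45,457 Mb = 5,682 MB.
Capacity: 18 TB = 144,000,000 Mb; 3167.86 items → 3167 complete.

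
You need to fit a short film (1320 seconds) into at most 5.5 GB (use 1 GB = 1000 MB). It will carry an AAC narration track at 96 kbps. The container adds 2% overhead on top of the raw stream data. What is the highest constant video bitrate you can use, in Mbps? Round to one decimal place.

32.6 Mbps

Budget: 5.5 GB = 44000.0 Mb.
Stream payload after overhead: 44000.0 / 1.02 = 43137.3 Mb.
Total bitrate budget: 43137.3 Mb / 1320 s = 32.680 Mbps.
Audio: 96 kbps = 0.096 Mbps.
Video: 32.680 − 0.096 = 32.584 Mbps.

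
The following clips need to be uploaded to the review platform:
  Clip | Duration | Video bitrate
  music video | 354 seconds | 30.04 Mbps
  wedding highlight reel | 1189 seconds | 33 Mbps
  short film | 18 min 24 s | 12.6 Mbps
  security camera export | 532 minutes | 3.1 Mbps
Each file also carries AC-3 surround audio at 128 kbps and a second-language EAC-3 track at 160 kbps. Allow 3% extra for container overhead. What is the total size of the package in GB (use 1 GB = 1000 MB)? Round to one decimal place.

Audio total: 128 + 160 = 288 kbps = 0.288 Mbps.
music video: 30.328 Mbps × 354 s × 1.03 = 11058.2 Mb
wedding highlight reel: 33.288 Mbps × 1189 s × 1.03 = 40766.8 Mb
short film: 12.888 Mbps × 1104 s × 1.03 = 14655.2 Mb
security camera export: 3.388 Mbps × 31920 s × 1.03 = 111389.3 Mb
Total: 177869.5 Mb = 22233.7 MB.
= 22.23 GB.

22.2 GB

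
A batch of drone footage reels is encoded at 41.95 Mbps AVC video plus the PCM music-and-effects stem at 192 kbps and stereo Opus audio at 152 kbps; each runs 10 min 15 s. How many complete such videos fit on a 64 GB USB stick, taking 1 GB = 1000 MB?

10 min 15 s = 615 s
Audio total: 192 + 152 = 344 kbps = 0.344 Mbps.
Total bitrate: 42.294 Mbps.
Per item: 42.294 Mbps × 615 s = 26,011 Mb = 3,251 MB.
Capacity: 64 GB = 512,000 Mb; 19.68 items → 19 complete.

19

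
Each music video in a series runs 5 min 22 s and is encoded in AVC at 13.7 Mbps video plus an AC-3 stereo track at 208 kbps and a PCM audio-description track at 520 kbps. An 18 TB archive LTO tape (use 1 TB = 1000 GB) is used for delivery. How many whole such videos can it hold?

30995

5 min 22 s = 322 s
Audio total: 208 + 520 = 728 kbps = 0.728 Mbps.
Total bitrate: 14.428 Mbps.
Per item: 14.428 Mbps × 322 s = 4,646 Mb = 580.7 MB.
Capacity: 18 TB = 144,000,000 Mb; 30995.63 items → 30995 complete.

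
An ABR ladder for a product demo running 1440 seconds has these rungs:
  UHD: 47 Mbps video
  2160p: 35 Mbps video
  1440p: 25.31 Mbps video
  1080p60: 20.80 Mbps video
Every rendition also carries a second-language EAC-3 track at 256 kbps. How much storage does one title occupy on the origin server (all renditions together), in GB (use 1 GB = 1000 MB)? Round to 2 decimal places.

Audio: 256 kbps = 0.256 Mbps.
Sum of rendition bitrates: (47+0.256) + (35+0.256) + (25.31+0.256) + (20.80+0.256) = 129.134 Mbps.
× 1440 s = 185,953 Mb = 23,244 MB = 23.24 GB.

23.24 GB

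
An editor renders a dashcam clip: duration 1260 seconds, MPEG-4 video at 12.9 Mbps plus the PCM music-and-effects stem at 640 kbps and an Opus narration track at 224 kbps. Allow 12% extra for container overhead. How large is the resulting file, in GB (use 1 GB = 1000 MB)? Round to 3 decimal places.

Audio total: 640 + 224 = 864 kbps = 0.864 Mbps.
Total bitrate: 12.9 + 0.864 = 13.764 Mbps.
Stream data: 13.764 Mbps × 1260 s = 17342.6 Mb.
With 12% container overhead: ×1.12.
19,424 Mb ÷ 8 = 2,428 MB → 2.428 GB.

2.428 GB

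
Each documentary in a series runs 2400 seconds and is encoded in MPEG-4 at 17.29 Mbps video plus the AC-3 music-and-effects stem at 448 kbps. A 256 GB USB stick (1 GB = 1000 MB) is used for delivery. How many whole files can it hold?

48

Audio: 448 kbps = 0.448 Mbps.
Total bitrate: 17.738 Mbps.
Per item: 17.738 Mbps × 2400 s = 42,571 Mb = 5,321 MB.
Capacity: 256 GB = 2,048,000 Mb; 48.11 items → 48 complete.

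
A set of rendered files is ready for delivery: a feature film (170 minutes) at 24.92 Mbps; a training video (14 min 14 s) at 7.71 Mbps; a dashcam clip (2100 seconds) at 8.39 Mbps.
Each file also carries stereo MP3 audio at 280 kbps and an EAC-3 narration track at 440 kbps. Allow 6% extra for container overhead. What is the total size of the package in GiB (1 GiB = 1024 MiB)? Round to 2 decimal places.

35.52 GiB

Audio total: 280 + 440 = 720 kbps = 0.720 Mbps.
feature film: 25.640 Mbps × 10200 s × 1.06 = 277219.7 Mb
training video: 8.430 Mbps × 854 s × 1.06 = 7631.2 Mb
dashcam clip: 9.110 Mbps × 2100 s × 1.06 = 20278.9 Mb
Total: 305129.7 Mb = 38141.2 MB.
= 35.52 GiB.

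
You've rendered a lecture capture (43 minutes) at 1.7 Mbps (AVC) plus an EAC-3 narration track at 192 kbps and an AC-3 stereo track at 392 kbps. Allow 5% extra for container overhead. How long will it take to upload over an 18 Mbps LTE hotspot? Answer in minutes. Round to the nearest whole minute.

43 min = 2580 s
Audio total: 192 + 392 = 584 kbps = 0.584 Mbps.
Total bitrate: 2.284 Mbps.
File: 2.284 Mbps × 2580 s = 5892.7 Mb.
With 5% container overhead: ×1.05. → 6187.4 Mb.
At 18 Mbps: 6187.4 / 18 = 343.7 s ≈ 5.73 minutes.

6 minutes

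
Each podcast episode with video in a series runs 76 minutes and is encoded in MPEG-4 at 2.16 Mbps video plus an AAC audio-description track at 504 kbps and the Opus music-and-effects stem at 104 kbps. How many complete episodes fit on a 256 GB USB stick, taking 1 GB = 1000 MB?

76 min = 4560 s
Audio total: 504 + 104 = 608 kbps = 0.608 Mbps.
Total bitrate: 2.768 Mbps.
Per item: 2.768 Mbps × 4560 s = 12,622 Mb = 1,578 MB.
Capacity: 256 GB = 2,048,000 Mb; 162.26 items → 162 complete.

162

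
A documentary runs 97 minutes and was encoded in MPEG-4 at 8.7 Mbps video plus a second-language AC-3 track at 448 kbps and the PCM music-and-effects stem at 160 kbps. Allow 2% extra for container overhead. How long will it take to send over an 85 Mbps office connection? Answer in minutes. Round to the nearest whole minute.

97 min = 5820 s
Audio total: 448 + 160 = 608 kbps = 0.608 Mbps.
Total bitrate: 9.308 Mbps.
File: 9.308 Mbps × 5820 s = 54172.6 Mb.
With 2% container overhead: ×1.02. → 55256.0 Mb.
At 85 Mbps: 55256.0 / 85 = 650.1 s ≈ 10.8 minutes.

11 minutes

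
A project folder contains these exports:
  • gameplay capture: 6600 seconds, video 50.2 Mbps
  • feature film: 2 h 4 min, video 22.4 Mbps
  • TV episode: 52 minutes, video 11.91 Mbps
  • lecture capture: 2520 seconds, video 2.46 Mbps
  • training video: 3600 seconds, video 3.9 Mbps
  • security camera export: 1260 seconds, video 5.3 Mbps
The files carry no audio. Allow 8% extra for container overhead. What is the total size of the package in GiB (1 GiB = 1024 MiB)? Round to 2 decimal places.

70.67 GiB

gameplay capture: 50.200 Mbps × 6600 s × 1.08 = 357825.6 Mb
feature film: 22.400 Mbps × 7440 s × 1.08 = 179988.5 Mb
TV episode: 11.910 Mbps × 3120 s × 1.08 = 40131.9 Mb
lecture capture: 2.460 Mbps × 2520 s × 1.08 = 6695.1 Mb
training video: 3.900 Mbps × 3600 s × 1.08 = 15163.2 Mb
security camera export: 5.300 Mbps × 1260 s × 1.08 = 7212.2 Mb
Total: 607016.6 Mb = 75877.1 MB.
= 70.67 GiB.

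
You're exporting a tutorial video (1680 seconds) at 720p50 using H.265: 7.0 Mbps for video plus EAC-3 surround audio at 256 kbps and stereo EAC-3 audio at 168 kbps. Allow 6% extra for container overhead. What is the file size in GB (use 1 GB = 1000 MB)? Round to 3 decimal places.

1.653 GB

Audio total: 256 + 168 = 424 kbps = 0.424 Mbps.
Total bitrate: 7.0 + 0.424 = 7.424 Mbps.
Stream data: 7.424 Mbps × 1680 s = 12472.3 Mb.
With 6% container overhead: ×1.06.
13,221 Mb ÷ 8 = 1,653 MB → 1.653 GB.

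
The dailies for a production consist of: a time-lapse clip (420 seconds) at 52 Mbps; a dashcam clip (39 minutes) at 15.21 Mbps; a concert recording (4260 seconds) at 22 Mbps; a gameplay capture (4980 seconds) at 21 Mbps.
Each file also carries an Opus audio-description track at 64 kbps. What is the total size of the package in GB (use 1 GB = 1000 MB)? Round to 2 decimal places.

Audio: 64 kbps = 0.064 Mbps.
time-lapse clip: 52.064 Mbps × 420 s = 21866.9 Mb
dashcam clip: 15.274 Mbps × 2340 s = 35741.2 Mb
concert recording: 22.064 Mbps × 4260 s = 93992.6 Mb
gameplay capture: 21.064 Mbps × 4980 s = 104898.7 Mb
Total: 256499.4 Mb = 32062.4 MB.
= 32.06 GB.

32.06 GB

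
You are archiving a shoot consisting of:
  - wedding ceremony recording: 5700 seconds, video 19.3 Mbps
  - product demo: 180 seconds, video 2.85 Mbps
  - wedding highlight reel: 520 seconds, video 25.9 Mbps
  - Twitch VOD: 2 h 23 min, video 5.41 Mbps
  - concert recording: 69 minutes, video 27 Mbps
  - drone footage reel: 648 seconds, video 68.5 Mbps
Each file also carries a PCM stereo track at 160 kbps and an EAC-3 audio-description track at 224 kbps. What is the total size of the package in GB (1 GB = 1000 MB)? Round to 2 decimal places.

41.77 GB

Audio total: 160 + 224 = 384 kbps = 0.384 Mbps.
wedding ceremony recording: 19.684 Mbps × 5700 s = 112198.8 Mb
product demo: 3.234 Mbps × 180 s = 582.1 Mb
wedding highlight reel: 26.284 Mbps × 520 s = 13667.7 Mb
Twitch VOD: 5.794 Mbps × 8580 s = 49712.5 Mb
concert recording: 27.384 Mbps × 4140 s = 113369.8 Mb
drone footage reel: 68.884 Mbps × 648 s = 44636.8 Mb
Total: 334167.7 Mb = 41771.0 MB.
= 41.77 GB.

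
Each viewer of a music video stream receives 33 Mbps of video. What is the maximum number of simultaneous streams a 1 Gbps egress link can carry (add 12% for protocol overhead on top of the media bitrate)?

27

On the wire with 12% overhead: 36.960 Mbps.
1 Gbps = 1,000 Mbps; 1,000 / 36.960 = 27.06 → 27 viewers.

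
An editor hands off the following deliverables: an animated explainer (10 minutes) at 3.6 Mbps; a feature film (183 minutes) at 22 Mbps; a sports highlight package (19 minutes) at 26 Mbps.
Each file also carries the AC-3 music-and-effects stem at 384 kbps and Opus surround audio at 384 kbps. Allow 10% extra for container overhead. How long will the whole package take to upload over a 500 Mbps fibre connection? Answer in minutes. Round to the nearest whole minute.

10 minutes

Audio total: 384 + 384 = 768 kbps = 0.768 Mbps.
animated explainer: 4.368 Mbps × 600 s × 1.10 = 2882.9 Mb
feature film: 22.768 Mbps × 10980 s × 1.10 = 274991.9 Mb
sports highlight package: 26.768 Mbps × 1140 s × 1.10 = 33567.1 Mb
Total: 311441.9 Mb = 38930.2 MB.
At 500 Mbps: 311441.9 / 500 = 623 s ≈ 10.4 minutes.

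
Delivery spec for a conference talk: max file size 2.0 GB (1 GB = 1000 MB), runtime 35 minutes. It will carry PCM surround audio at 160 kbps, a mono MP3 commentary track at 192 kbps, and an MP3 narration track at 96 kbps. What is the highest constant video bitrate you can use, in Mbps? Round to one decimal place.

Budget: 2.0 GB = 16000.0 Mb.
35 min = 2100 s
Total bitrate budget: 16000.0 Mb / 2100 s = 7.619 Mbps.
Audio total: 160 + 192 + 96 = 448 kbps = 0.448 Mbps.
Video: 7.619 − 0.448 = 7.171 Mbps.

7.2 Mbps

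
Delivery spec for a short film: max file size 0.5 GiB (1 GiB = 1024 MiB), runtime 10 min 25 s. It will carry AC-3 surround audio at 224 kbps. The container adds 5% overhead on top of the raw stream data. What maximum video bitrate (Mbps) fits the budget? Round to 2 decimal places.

6.32 Mbps

Budget: 0.5 GiB = 4295.0 Mb.
Stream payload after overhead: 4295.0 / 1.05 = 4090.4 Mb.
10 min 25 s = 625 s
Total bitrate budget: 4090.4 Mb / 625 s = 6.545 Mbps.
Audio: 224 kbps = 0.224 Mbps.
Video: 6.545 − 0.224 = 6.321 Mbps.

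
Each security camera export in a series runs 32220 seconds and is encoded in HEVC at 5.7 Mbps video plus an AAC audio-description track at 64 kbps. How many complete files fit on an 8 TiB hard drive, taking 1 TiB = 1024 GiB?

Audio: 64 kbps = 0.064 Mbps.
Total bitrate: 5.764 Mbps.
Per item: 5.764 Mbps × 32220 s = 185,716 Mb = 23,215 MB.
Capacity: 8 TiB = 70,368,744 Mb; 378.90 items → 378 complete.

378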